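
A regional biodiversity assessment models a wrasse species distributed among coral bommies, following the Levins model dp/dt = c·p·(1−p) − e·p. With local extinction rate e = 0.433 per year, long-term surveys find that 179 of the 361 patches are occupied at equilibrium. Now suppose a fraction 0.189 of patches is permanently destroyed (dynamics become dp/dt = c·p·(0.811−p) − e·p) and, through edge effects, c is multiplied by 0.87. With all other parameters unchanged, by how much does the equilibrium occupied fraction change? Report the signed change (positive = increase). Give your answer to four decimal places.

-0.2643

Observed p* = 179/361 = 0.49584.
Balance c(1−p*) = e gives c = e/(1 − 0.49584) = 0.433/0.50416 = 0.85885.
New p* = 0.811 − e/c = 0.811 − 0.43300/0.74720 = 0.23150.
Δp* = 0.23150 − 0.49584 = -0.26434.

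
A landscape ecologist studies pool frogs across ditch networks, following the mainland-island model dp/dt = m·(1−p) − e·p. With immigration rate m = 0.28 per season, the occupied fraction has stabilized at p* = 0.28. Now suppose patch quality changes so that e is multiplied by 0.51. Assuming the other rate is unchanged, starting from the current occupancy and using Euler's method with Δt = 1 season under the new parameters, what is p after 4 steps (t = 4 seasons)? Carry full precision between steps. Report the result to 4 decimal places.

Balance m(1−p*) = e·p* gives e = m(1−p*)/p* = 0.28×0.72000/0.28000 = 0.72000.
Starting from p₀ = 0.28000; update p ← p + (dp/dt)·Δt with the new parameters.
step 1: Δp = +0.09878, p = 0.37878
step 2: Δp = +0.03485, p = 0.41363
step 3: Δp = +0.01230, p = 0.42593
step 4: Δp = +0.00434, p = 0.43027

0.4303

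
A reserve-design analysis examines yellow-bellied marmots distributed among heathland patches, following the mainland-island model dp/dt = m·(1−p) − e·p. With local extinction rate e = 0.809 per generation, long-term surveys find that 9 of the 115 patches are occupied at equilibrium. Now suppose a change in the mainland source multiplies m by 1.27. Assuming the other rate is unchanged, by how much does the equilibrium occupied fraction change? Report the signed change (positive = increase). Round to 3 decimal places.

Observed p* = 9/115 = 0.07826.
Balance m(1−p*) = e·p* gives m = e·p*/(1−p*) = 0.809×0.07826/0.92174 = 0.06869.
New p* = m/(m+e) = 0.08724/(0.08724+0.80900) = 0.09734.
Δp* = 0.09734 − 0.07826 = +0.01908.

0.019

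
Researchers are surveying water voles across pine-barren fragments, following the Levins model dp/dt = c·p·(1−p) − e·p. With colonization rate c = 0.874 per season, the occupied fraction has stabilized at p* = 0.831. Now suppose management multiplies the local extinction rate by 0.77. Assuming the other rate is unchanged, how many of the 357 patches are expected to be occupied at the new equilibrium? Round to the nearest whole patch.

Balance c(1−p*) = e gives e = 0.874×(1 − 0.83100) = 0.14771.
New p* = 1 − e/c = 1 − 0.11374/0.87400 = 0.86986.
Expected occupied = 357 × 0.86986 = 310.54 ≈ 311.

311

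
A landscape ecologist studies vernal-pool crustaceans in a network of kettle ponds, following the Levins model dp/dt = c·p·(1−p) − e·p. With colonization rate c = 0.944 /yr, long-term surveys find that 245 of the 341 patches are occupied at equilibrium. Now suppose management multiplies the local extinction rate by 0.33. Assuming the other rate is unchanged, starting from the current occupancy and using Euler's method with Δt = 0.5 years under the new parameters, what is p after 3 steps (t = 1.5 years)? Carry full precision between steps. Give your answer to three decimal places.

0.859

Observed p* = 245/341 = 0.71848.
Balance c(1−p*) = e gives e = 0.944×(1 − 0.71848) = 0.26576.
Starting from p₀ = 0.71848; update p ← p + (dp/dt)·Δt with the new parameters.
  1  |  dp/dt·Δt = +0.063965  |  p_1 = 0.782441
  2  |  dp/dt·Δt = +0.046037  |  p_2 = 0.828478
  3  |  dp/dt·Δt = +0.030743  |  p_3 = 0.859221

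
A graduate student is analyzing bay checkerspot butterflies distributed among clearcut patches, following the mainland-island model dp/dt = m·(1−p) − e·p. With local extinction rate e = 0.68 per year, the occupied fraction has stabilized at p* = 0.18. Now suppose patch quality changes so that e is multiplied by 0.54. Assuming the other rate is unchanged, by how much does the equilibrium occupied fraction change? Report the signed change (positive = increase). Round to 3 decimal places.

Balance m(1−p*) = e·p* gives m = e·p*/(1−p*) = 0.68×0.18000/0.82000 = 0.14927.
New p* = m/(m+e) = 0.14927/(0.14927+0.36720) = 0.28902.
Δp* = 0.28902 − 0.18000 = +0.10902.

0.109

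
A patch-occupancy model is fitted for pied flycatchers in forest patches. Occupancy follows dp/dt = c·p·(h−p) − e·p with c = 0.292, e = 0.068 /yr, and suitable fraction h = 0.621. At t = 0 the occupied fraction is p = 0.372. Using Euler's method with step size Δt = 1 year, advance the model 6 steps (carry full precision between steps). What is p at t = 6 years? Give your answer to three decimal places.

0.380

Update rule: p ← p + [c·p·(h−p) − e·p]·Δt with Δt = 1.
step 1: Δp = +0.00175, p = 0.37375
step 2: Δp = +0.00157, p = 0.37532
step 3: Δp = +0.00140, p = 0.37672
step 4: Δp = +0.00125, p = 0.37798
step 5: Δp = +0.00112, p = 0.37910
step 6: Δp = +0.00100, p = 0.38010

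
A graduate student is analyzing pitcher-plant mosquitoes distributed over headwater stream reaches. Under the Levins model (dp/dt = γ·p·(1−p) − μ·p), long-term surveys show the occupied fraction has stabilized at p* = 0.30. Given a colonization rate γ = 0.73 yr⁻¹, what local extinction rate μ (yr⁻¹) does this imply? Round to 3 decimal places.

0.511

At equilibrium γ(1−p*) = μ.
μ = 0.73 × (1 − 0.30) = 0.73 × 0.7000 = 0.5110.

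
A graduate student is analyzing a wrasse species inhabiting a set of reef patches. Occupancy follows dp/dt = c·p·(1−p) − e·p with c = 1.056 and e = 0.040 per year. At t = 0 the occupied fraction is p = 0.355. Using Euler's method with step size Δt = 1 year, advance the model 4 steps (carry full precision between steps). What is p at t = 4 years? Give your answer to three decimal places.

Update rule: p ← p + [c·p·(1−p) − e·p]·Δt with Δt = 1.
step 1: Δp = +0.22760, p = 0.58260
step 2: Δp = +0.23349, p = 0.81609
step 3: Δp = +0.12585, p = 0.94194
step 4: Δp = +0.02008, p = 0.96201

0.962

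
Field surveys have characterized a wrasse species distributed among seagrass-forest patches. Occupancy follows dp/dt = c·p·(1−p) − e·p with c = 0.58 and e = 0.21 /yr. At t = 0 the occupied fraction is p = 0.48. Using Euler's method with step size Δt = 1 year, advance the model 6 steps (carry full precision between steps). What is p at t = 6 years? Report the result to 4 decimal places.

Update rule: p ← p + [c·p·(1−p) − e·p]·Δt with Δt = 1.
step 1: Δp = +0.04397, p = 0.52397
step 2: Δp = +0.03463, p = 0.55860
step 3: Δp = +0.02570, p = 0.58430
step 4: Δp = +0.01817, p = 0.60248
step 5: Δp = +0.01239, p = 0.61487
step 6: Δp = +0.00823, p = 0.62309

0.6231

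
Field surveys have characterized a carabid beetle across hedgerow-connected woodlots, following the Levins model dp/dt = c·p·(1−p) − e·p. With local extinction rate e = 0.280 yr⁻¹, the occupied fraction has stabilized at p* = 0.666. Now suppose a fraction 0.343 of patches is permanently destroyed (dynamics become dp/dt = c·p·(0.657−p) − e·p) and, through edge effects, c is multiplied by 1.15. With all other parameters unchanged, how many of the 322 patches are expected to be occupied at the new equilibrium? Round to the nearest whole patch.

118

Balance c(1−p*) = e gives c = e/(1 − 0.66600) = 0.280/0.33400 = 0.83832.
New p* = 0.657 − e/c = 0.657 − 0.28000/0.96407 = 0.36656.
Expected occupied = 322 × 0.36656 = 118.03 ≈ 118.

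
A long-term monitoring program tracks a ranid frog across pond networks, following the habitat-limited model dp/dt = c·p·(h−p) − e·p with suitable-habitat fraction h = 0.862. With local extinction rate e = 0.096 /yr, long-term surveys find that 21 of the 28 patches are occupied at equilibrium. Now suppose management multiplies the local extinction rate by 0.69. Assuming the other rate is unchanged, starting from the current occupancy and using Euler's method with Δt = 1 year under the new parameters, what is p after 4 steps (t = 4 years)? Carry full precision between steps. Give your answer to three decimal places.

Observed p* = 21/28 = 0.75000.
Balance c(h−p*) = e gives c = e/(0.862 − 0.75000) = 0.096/0.11200 = 0.85714.
Starting from p₀ = 0.75000; update p ← p + (dp/dt)·Δt with the new parameters.
  1  |  dp/dt·Δt = +0.022320  |  p_1 = 0.772320
  2  |  dp/dt·Δt = +0.008209  |  p_2 = 0.780529
  3  |  dp/dt·Δt = +0.002804  |  p_3 = 0.783333
  4  |  dp/dt·Δt = +0.000931  |  p_4 = 0.784264

0.784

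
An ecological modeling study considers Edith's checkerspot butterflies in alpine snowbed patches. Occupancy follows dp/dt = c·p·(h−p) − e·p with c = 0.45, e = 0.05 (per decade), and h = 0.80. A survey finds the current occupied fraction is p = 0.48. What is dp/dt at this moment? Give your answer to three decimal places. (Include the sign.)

0.045

Colonization term: c·p·(h−p) = 0.45×0.48×0.3200 = 0.06912.
Extinction term: e·p = 0.02400.
dp/dt = 0.06912 − 0.02400 = 0.04512.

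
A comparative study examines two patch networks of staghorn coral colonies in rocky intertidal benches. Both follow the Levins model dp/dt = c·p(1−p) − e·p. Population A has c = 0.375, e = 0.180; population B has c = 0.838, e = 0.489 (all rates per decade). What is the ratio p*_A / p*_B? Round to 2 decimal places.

A: p*_A = 1 − 0.180/0.375 = 0.5200.
B: p*_B = 1 − 0.489/0.838 = 0.4165.
p*_A / p*_B = 0.5200/0.4165 = 1.2486.

1.25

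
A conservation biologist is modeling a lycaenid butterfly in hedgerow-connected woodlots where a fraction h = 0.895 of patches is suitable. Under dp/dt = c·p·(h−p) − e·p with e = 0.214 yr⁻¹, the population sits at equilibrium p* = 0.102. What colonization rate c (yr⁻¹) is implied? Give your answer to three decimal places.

At equilibrium c(h−p*) = e, so c = e/(h−p*).
c = 0.214/(0.895 − 0.102) = 0.214/0.7930 = 0.2699.

0.270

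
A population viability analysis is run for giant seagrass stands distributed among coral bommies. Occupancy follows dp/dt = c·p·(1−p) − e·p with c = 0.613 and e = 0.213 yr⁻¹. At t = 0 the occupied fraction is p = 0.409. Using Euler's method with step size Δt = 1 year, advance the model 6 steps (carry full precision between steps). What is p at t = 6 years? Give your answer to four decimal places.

0.6297

Update rule: p ← p + [c·p·(1−p) − e·p]·Δt with Δt = 1.
  1  |  dp/dt·Δt = +0.061057  |  p_1 = 0.470057
  2  |  dp/dt·Δt = +0.052578  |  p_2 = 0.522635
  3  |  dp/dt·Δt = +0.041615  |  p_3 = 0.564250
  4  |  dp/dt·Δt = +0.030534  |  p_4 = 0.594784
  5  |  dp/dt·Δt = +0.021054  |  p_5 = 0.615838
  6  |  dp/dt·Δt = +0.013851  |  p_6 = 0.629689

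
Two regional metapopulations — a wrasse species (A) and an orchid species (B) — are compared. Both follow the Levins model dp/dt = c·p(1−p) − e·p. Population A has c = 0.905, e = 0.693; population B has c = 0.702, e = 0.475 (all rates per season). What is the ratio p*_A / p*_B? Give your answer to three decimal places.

0.724

A: p*_A = 1 − 0.693/0.905 = 0.2343.
B: p*_B = 1 − 0.475/0.702 = 0.3234.
p*_A / p*_B = 0.2343/0.3234 = 0.7244.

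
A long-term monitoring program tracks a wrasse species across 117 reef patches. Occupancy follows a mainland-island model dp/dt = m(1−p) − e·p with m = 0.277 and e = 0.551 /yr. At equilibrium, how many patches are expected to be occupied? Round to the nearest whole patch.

39

p* = m/(m+e) = 0.277/0.8280 = 0.3345.
Expected occupied patches = N × p* = 117 × 0.3345 = 39.14 ≈ 39.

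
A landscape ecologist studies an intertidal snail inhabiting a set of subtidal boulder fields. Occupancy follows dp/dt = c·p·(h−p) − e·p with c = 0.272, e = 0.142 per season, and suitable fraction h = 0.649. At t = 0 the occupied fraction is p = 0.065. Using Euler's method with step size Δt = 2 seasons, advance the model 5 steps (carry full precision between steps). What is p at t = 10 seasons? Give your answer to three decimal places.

0.076

Update rule: p ← p + [c·p·(h−p) − e·p]·Δt with Δt = 2.
step 1: Δp = +0.00219, p = 0.06719
step 2: Δp = +0.00218, p = 0.06937
step 3: Δp = +0.00217, p = 0.07155
step 4: Δp = +0.00216, p = 0.07370
step 5: Δp = +0.00213, p = 0.07584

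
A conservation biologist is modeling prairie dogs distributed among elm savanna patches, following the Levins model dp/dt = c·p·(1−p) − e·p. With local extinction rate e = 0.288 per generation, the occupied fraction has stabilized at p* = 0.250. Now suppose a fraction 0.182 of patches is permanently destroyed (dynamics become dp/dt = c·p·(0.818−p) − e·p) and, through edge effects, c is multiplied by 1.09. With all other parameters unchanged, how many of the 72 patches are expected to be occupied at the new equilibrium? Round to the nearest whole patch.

Balance c(1−p*) = e gives c = e/(1 − 0.25000) = 0.288/0.75000 = 0.38400.
New p* = 0.818 − e/c = 0.818 − 0.28800/0.41856 = 0.12993.
Expected occupied = 72 × 0.12993 = 9.35 ≈ 9.

9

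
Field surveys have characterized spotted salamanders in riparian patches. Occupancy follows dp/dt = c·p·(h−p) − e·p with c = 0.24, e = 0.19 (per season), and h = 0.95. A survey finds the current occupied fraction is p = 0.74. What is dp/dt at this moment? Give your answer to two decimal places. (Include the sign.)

-0.10

Colonization term: c·p·(h−p) = 0.24×0.74×0.2100 = 0.03730.
Extinction term: e·p = 0.14060.
dp/dt = 0.03730 − 0.14060 = -0.10330.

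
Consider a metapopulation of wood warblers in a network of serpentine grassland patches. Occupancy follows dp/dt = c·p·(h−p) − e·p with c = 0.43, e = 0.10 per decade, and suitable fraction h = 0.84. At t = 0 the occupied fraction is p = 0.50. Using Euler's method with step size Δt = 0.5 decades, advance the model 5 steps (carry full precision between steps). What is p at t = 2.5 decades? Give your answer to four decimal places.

Update rule: p ← p + [c·p·(h−p) − e·p]·Δt with Δt = 0.5.
t = 0.5: p = 0.50000 + (+0.01155) = 0.51155
t = 1: p = 0.51155 + (+0.01055) = 0.52210
t = 1.5: p = 0.52210 + (+0.00958) = 0.53168
t = 2: p = 0.53168 + (+0.00866) = 0.54034
t = 2.5: p = 0.54034 + (+0.00780) = 0.54813

0.5481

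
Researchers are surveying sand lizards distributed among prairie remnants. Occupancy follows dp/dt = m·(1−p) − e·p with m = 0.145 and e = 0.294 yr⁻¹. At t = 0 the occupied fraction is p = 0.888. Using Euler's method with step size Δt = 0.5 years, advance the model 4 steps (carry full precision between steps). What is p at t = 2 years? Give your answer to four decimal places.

0.5373

Update rule: p ← p + [m·(1−p) − e·p]·Δt with Δt = 0.5.
t = 0.5: p = 0.88800 + (-0.12242) = 0.76558
t = 1: p = 0.76558 + (-0.09555) = 0.67004
t = 1.5: p = 0.67004 + (-0.07457) = 0.59546
t = 2: p = 0.59546 + (-0.05820) = 0.53726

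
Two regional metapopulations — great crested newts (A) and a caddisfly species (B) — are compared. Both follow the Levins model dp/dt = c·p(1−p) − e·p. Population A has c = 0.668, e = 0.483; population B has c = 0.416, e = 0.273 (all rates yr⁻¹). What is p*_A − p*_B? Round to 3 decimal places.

-0.067

A: p*_A = 1 − 0.483/0.668 = 0.2769.
B: p*_B = 1 − 0.273/0.416 = 0.3437.
p*_A − p*_B = 0.2769 − 0.3437 = -0.0668.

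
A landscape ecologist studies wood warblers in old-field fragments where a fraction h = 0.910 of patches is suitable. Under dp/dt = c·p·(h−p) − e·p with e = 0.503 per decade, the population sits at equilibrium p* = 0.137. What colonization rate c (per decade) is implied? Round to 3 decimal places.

0.651

At equilibrium c(h−p*) = e, so c = e/(h−p*).
c = 0.503/(0.910 − 0.137) = 0.503/0.7730 = 0.6507.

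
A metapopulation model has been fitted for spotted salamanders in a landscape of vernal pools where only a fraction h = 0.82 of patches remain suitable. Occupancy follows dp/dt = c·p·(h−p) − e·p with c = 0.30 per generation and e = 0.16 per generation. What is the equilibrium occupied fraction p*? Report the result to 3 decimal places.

0.287

Setting dp/dt = 0 and dividing by p* gives c·(h−p*) = e.
So p* = h − e/c = 0.82 − 0.16/0.30 = 0.82 − 0.5333 = 0.2867.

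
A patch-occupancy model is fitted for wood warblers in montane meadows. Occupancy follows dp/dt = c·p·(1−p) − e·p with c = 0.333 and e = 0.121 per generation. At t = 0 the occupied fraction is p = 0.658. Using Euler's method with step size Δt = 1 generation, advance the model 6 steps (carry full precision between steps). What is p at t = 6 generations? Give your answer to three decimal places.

Update rule: p ← p + [c·p·(1−p) − e·p]·Δt with Δt = 1.
  1  |  dp/dt·Δt = -0.004681  |  p_1 = 0.653319
  2  |  dp/dt·Δt = -0.003629  |  p_2 = 0.649690
  3  |  dp/dt·Δt = -0.002824  |  p_3 = 0.646866
  4  |  dp/dt·Δt = -0.002203  |  p_4 = 0.644662
  5  |  dp/dt·Δt = -0.001723  |  p_5 = 0.642939
  6  |  dp/dt·Δt = -0.001349  |  p_6 = 0.641590

0.642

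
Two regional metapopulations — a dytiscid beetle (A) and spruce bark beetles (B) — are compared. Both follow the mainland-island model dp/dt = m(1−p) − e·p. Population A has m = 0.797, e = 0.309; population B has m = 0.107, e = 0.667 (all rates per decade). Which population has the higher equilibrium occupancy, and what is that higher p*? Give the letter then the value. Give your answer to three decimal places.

A, 0.721

A: p*_A = m/(m+e) = 0.797/1.1060 = 0.7206.
B: p*_B = 0.107/0.7740 = 0.1382.
A is higher at 0.7206.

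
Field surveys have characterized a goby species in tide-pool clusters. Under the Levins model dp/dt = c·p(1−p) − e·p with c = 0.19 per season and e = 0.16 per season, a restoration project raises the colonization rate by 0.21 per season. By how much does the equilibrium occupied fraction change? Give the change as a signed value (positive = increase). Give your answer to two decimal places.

Before: p* = 1 − 0.16/0.19 = 0.1579.
After the change, c = 0.4, e = 0.16, so p* = 1 − 0.16/0.4 = 0.6000.
Δp* = 0.6000 − 0.1579 = +0.4421.

0.44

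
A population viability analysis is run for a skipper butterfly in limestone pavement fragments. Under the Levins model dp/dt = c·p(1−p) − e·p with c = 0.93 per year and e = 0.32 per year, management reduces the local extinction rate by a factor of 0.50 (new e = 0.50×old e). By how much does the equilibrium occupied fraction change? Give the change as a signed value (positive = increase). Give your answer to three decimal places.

Before: p* = 1 − 0.32/0.93 = 0.6559.
After the change, c = 0.93, e = 0.16, so p* = 1 − 0.16/0.93 = 0.8280.
Δp* = 0.8280 − 0.6559 = +0.1720.

0.172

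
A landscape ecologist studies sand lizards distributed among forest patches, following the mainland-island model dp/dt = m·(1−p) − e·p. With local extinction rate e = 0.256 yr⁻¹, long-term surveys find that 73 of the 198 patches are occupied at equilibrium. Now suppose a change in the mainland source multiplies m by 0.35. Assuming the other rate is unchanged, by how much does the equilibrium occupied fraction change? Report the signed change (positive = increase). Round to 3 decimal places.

-0.199

Observed p* = 73/198 = 0.36869.
Balance m(1−p*) = e·p* gives m = e·p*/(1−p*) = 0.256×0.36869/0.63131 = 0.14951.
New p* = m/(m+e) = 0.05233/(0.05233+0.25600) = 0.16972.
Δp* = 0.16972 − 0.36869 = -0.19897.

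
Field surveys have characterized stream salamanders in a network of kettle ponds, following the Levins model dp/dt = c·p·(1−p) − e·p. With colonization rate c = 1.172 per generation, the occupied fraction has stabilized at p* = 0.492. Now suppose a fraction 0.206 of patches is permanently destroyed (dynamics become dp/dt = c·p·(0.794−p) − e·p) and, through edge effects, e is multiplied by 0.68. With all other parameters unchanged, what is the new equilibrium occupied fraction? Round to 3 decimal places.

Balance c(1−p*) = e gives e = 1.172×(1 − 0.49200) = 0.59538.
New p* = 0.794 − e/c = 0.794 − 0.40486/1.17200 = 0.44856.

0.449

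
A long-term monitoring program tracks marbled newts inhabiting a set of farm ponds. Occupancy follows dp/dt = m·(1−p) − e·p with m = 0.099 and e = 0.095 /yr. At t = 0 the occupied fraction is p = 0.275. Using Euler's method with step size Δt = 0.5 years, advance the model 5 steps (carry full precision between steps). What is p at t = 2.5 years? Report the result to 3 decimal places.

Update rule: p ← p + [m·(1−p) − e·p]·Δt with Δt = 0.5.
t = 0.5: p = 0.27500 + (+0.02283) = 0.29783
t = 1: p = 0.29783 + (+0.02061) = 0.31844
t = 1.5: p = 0.31844 + (+0.01861) = 0.33705
t = 2: p = 0.33705 + (+0.01681) = 0.35385
t = 2.5: p = 0.35385 + (+0.01518) = 0.36903

0.369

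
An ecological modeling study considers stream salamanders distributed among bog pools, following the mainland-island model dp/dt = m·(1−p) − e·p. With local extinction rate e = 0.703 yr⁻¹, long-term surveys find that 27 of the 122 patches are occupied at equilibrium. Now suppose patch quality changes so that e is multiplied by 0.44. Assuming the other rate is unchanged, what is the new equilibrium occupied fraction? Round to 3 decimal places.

0.392

Observed p* = 27/122 = 0.22131.
Balance m(1−p*) = e·p* gives m = e·p*/(1−p*) = 0.703×0.22131/0.77869 = 0.19980.
New p* = m/(m+e) = 0.19980/(0.19980+0.30932) = 0.39244.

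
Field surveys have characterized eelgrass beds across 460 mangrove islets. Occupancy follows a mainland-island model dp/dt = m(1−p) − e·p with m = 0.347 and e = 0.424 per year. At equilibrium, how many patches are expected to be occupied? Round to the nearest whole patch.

p* = m/(m+e) = 0.347/0.7710 = 0.4501.
Expected occupied patches = N × p* = 460 × 0.4501 = 207.03 ≈ 207.

207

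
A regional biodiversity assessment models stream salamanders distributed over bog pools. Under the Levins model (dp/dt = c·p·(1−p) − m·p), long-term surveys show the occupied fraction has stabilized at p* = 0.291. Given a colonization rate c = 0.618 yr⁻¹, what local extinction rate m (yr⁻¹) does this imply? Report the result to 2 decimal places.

0.44

At equilibrium c(1−p*) = m.
m = 0.618 × (1 − 0.291) = 0.618 × 0.7090 = 0.4382.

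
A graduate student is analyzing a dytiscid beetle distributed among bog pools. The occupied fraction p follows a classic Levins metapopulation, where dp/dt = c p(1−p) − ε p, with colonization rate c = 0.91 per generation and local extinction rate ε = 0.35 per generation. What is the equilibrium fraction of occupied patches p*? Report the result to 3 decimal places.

0.615

Setting dp/dt = 0 and dividing through by p* gives c·(1−p*) = ε.
So p* = 1 − ε/c = 1 − 0.35/0.91 = 1 − 0.3846 = 0.6154.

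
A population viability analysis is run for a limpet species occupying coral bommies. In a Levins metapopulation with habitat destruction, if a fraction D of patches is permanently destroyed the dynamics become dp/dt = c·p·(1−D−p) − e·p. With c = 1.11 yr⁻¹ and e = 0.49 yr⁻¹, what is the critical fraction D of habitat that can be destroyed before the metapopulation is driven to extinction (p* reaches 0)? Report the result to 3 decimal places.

The nontrivial equilibrium is p* = (1−D) − e/c; extinction occurs when this hits zero.
So D_crit = 1 − e/c = 1 − 0.49/1.11 = 1 − 0.4414 = 0.5586.
Note this equals the original equilibrium occupancy — the Levins extinction-debt result.

0.559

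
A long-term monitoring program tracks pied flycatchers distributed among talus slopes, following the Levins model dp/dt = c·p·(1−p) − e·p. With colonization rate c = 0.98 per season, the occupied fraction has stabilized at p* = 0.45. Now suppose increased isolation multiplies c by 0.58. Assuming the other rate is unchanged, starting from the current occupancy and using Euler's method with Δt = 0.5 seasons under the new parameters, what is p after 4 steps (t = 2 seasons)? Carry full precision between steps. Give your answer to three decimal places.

0.302

Balance c(1−p*) = e gives e = 0.98×(1 − 0.45000) = 0.53900.
Starting from p₀ = 0.45000; update p ← p + (dp/dt)·Δt with the new parameters.
step 1: Δp = -0.05094, p = 0.39906
step 2: Δp = -0.03939, p = 0.35967
step 3: Δp = -0.03148, p = 0.32819
step 4: Δp = -0.02579, p = 0.30241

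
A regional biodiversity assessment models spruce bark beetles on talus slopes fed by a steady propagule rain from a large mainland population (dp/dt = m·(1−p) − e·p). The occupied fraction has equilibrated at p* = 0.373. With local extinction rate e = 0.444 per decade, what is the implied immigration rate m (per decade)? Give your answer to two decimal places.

0.26

At equilibrium m(1−p*) = e·p*, so m = e·p*/(1−p*).
m = 0.444 × 0.373 / 0.6270 = 0.1656/0.6270 = 0.2641.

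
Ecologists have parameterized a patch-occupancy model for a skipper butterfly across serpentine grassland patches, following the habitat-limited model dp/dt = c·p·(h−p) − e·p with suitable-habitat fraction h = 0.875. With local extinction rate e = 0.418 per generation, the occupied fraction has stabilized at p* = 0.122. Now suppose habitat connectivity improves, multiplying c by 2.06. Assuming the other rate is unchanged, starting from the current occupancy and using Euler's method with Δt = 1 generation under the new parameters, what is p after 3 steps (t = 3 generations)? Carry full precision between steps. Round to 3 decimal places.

Balance c(h−p*) = e gives c = e/(0.875 − 0.12200) = 0.418/0.75300 = 0.55511.
Starting from p₀ = 0.12200; update p ← p + (dp/dt)·Δt with the new parameters.
step 1: Δp = +0.05406, p = 0.17606
step 2: Δp = +0.06712, p = 0.24318
step 3: Δp = +0.07405, p = 0.31723

0.317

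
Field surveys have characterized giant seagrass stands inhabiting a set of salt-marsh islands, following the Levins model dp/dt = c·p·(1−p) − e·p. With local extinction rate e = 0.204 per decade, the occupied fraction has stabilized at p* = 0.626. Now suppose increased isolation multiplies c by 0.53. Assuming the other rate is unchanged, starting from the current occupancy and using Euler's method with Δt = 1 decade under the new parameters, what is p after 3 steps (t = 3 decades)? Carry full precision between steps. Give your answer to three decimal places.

0.487

Balance c(1−p*) = e gives c = e/(1 − 0.62600) = 0.204/0.37400 = 0.54545.
Starting from p₀ = 0.62600; update p ← p + (dp/dt)·Δt with the new parameters.
step 1: Δp = -0.06002, p = 0.56598
step 2: Δp = -0.04445, p = 0.52153
step 3: Δp = -0.03425, p = 0.48728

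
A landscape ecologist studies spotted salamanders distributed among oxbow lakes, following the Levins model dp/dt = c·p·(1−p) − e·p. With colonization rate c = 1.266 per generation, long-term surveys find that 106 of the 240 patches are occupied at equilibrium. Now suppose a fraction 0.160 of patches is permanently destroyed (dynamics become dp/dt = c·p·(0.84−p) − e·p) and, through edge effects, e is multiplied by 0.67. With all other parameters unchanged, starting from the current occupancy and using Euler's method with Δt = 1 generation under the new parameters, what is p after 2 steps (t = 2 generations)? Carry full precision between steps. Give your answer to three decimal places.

Observed p* = 106/240 = 0.44167.
Balance c(1−p*) = e gives e = 1.266×(1 − 0.44167) = 0.70685.
Starting from p₀ = 0.44167; update p ← p + (dp/dt)·Δt with the new parameters.
step 1: Δp = +0.01356, p = 0.45523
step 2: Δp = +0.00616, p = 0.46139

0.461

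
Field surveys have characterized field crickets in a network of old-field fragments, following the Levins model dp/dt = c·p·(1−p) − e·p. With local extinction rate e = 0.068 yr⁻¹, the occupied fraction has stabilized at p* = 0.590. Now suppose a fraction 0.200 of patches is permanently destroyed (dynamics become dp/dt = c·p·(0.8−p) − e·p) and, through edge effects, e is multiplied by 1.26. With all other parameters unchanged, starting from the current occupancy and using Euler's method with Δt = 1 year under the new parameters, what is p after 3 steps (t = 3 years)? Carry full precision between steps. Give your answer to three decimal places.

Balance c(1−p*) = e gives c = e/(1 − 0.59000) = 0.068/0.41000 = 0.16585.
Starting from p₀ = 0.59000; update p ← p + (dp/dt)·Δt with the new parameters.
p: 0.59000 → 0.56000  (Δp = -0.03000)
p: 0.56000 → 0.53431  (Δp = -0.02569)
p: 0.53431 → 0.51207  (Δp = -0.02223)

0.512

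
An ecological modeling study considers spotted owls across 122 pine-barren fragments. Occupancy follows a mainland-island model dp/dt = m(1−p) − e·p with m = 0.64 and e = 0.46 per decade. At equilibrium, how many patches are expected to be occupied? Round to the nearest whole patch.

p* = m/(m+e) = 0.64/1.1000 = 0.5818.
Expected occupied patches = N × p* = 122 × 0.5818 = 70.98 ≈ 71.

71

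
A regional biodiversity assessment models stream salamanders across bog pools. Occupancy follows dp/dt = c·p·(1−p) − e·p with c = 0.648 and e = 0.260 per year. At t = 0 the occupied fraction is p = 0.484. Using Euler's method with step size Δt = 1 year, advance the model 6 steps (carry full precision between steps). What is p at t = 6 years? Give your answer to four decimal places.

0.5905

Update rule: p ← p + [c·p·(1−p) − e·p]·Δt with Δt = 1.
t = 1: p = 0.48400 + (+0.03599) = 0.51999
t = 2: p = 0.51999 + (+0.02654) = 0.54654
t = 3: p = 0.54654 + (+0.01850) = 0.56503
t = 4: p = 0.56503 + (+0.01235) = 0.57738
t = 5: p = 0.57738 + (+0.00800) = 0.58538
t = 6: p = 0.58538 + (+0.00508) = 0.59046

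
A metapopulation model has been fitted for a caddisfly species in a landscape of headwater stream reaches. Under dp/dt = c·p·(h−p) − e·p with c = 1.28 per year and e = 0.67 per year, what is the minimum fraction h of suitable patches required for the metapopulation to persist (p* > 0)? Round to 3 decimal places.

p* = h − e/c is positive only when h > e/c.
h_min = e/c = 0.67/1.28 = 0.5234.

0.523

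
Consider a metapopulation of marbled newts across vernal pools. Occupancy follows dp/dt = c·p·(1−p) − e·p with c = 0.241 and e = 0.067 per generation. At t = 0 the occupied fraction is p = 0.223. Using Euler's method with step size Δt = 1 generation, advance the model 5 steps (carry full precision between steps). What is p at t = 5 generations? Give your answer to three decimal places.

Update rule: p ← p + [c·p·(1−p) − e·p]·Δt with Δt = 1.
  1  |  dp/dt·Δt = +0.026817  |  p_1 = 0.249817
  2  |  dp/dt·Δt = +0.028428  |  p_2 = 0.278245
  3  |  dp/dt·Δt = +0.029756  |  p_3 = 0.308001
  4  |  dp/dt·Δt = +0.030730  |  p_4 = 0.338731
  5  |  dp/dt·Δt = +0.031287  |  p_5 = 0.370018

0.370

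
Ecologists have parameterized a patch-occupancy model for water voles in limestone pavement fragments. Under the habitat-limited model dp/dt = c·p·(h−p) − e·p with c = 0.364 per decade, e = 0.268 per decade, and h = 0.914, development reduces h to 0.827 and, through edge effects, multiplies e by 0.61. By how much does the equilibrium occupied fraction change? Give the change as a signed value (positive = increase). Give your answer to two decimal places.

0.20

Before: p* = h − e/c = 0.914 − 0.268/0.364 = 0.914 − 0.7363 = 0.1777.
After: c = 0.364, e = 0.16348, h = 0.827; p* = 0.827 − 0.16348/0.364 = 0.3779.
Δp* = 0.3779 − 0.1777 = +0.2001.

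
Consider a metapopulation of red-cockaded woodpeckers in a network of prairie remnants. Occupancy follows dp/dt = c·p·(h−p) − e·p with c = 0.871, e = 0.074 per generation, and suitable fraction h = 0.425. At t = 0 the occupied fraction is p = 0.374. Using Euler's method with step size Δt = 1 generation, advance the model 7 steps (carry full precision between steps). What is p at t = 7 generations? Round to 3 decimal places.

0.343

Update rule: p ← p + [c·p·(h−p) − e·p]·Δt with Δt = 1.
  1  |  dp/dt·Δt = -0.011063  |  p_1 = 0.362937
  2  |  dp/dt·Δt = -0.007238  |  p_2 = 0.355699
  3  |  dp/dt·Δt = -0.004851  |  p_3 = 0.350848
  4  |  dp/dt·Δt = -0.003303  |  p_4 = 0.347545
  5  |  dp/dt·Δt = -0.002272  |  p_5 = 0.345273
  6  |  dp/dt·Δt = -0.001574  |  p_6 = 0.343700
  7  |  dp/dt·Δt = -0.001095  |  p_7 = 0.342604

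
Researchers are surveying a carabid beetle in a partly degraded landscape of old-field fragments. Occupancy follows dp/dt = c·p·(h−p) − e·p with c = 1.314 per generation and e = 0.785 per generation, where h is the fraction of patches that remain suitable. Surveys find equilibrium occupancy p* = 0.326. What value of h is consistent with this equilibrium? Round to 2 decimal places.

0.92

At equilibrium c(h−p*) = e, so h = p* + e/c.
h = 0.326 + 0.785/1.314 = 0.326 + 0.5974 = 0.9234.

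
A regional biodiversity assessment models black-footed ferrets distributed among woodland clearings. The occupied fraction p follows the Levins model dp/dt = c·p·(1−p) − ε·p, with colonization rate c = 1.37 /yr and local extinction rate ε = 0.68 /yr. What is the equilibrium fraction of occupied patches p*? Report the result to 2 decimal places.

Setting dp/dt = 0 and dividing through by p* gives c·(1−p*) = ε.
So p* = 1 − ε/c = 1 − 0.68/1.37 = 1 − 0.4964 = 0.5036.

0.50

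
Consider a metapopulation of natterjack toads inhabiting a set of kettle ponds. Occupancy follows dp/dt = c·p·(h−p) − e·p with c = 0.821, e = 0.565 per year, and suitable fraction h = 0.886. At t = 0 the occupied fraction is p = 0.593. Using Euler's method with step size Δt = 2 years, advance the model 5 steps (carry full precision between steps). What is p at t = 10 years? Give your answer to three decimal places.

0.200

Update rule: p ← p + [c·p·(h−p) − e·p]·Δt with Δt = 2.
t = 2: p = 0.59300 + (-0.38479) = 0.20821
t = 4: p = 0.20821 + (-0.00355) = 0.20465
t = 6: p = 0.20465 + (-0.00230) = 0.20236
t = 8: p = 0.20236 + (-0.00151) = 0.20085
t = 10: p = 0.20085 + (-0.00100) = 0.19985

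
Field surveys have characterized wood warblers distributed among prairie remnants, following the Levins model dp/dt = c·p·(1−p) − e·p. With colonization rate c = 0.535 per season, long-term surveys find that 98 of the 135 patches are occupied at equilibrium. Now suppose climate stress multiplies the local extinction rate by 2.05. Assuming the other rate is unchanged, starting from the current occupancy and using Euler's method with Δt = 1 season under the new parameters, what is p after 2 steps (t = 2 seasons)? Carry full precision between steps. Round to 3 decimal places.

Observed p* = 98/135 = 0.72593.
Balance c(1−p*) = e gives e = 0.535×(1 − 0.72593) = 0.14663.
Starting from p₀ = 0.72593; update p ← p + (dp/dt)·Δt with the new parameters.
step 1: Δp = -0.11176, p = 0.61416
step 2: Δp = -0.05783, p = 0.55633

0.556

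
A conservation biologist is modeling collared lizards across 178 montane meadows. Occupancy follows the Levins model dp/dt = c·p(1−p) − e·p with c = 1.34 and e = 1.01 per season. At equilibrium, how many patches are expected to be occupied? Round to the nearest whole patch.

44

p* = 1 − e/c = 1 − 1.01/1.34 = 0.2463.
Expected occupied patches = N × p* = 178 × 0.2463 = 43.84 ≈ 44.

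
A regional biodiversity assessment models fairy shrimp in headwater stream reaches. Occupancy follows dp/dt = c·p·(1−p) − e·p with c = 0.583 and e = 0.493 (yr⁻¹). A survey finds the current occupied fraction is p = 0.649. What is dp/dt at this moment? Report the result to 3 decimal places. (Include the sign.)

-0.187

Colonization term: c·p·(1−p) = 0.583×0.649×0.3510 = 0.13281.
Extinction term: e·p = 0.31996.
dp/dt = 0.13281 − 0.31996 = -0.18715.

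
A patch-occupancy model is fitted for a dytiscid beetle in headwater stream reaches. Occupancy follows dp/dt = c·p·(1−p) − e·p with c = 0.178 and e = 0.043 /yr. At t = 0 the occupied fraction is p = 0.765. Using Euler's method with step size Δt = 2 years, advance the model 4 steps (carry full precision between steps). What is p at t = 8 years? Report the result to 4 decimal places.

0.7603

Update rule: p ← p + [c·p·(1−p) − e·p]·Δt with Δt = 2.
step 1: Δp = -0.00179, p = 0.76321
step 2: Δp = -0.00130, p = 0.76191
step 3: Δp = -0.00094, p = 0.76097
step 4: Δp = -0.00069, p = 0.76028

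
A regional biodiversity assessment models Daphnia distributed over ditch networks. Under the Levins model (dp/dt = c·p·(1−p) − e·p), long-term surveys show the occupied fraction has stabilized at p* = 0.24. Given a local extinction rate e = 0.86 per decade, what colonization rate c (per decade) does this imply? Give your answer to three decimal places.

At equilibrium c(1−p*) = e, so c = e/(1−p*).
c = 0.86/(1 − 0.24) = 0.86/0.7600 = 1.1316.

1.132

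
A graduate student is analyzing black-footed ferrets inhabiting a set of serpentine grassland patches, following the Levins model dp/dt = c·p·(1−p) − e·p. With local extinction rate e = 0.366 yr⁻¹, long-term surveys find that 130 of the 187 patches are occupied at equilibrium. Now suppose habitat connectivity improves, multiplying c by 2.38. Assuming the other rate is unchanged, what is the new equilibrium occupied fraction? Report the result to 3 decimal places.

Observed p* = 130/187 = 0.69519.
Balance c(1−p*) = e gives c = e/(1 − 0.69519) = 0.366/0.30481 = 1.20075.
New p* = 1 − e/c = 1 − 0.36600/2.85778 = 0.87193.

0.872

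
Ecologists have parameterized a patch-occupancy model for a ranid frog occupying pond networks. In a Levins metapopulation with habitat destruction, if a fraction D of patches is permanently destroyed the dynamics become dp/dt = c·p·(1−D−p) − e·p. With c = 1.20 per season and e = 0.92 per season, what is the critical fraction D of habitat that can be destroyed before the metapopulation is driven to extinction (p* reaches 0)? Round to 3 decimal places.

The nontrivial equilibrium is p* = (1−D) − e/c; extinction occurs when this hits zero.
So D_crit = 1 − e/c = 1 − 0.92/1.20 = 1 − 0.7667 = 0.2333.
This equals the undisturbed p*, a classic result of Lande's extension.

0.233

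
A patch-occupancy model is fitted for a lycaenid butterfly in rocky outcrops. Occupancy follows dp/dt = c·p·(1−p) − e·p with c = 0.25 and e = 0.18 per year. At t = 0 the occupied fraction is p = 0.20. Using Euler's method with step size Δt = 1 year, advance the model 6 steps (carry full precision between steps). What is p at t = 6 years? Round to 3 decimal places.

Update rule: p ← p + [c·p·(1−p) − e·p]·Δt with Δt = 1.
  1  |  dp/dt·Δt = +0.004000  |  p_1 = 0.204000
  2  |  dp/dt·Δt = +0.003876  |  p_2 = 0.207876
  3  |  dp/dt·Δt = +0.003748  |  p_3 = 0.211624
  4  |  dp/dt·Δt = +0.003617  |  p_4 = 0.215242
  5  |  dp/dt·Δt = +0.003485  |  p_5 = 0.218726
  6  |  dp/dt·Δt = +0.003351  |  p_6 = 0.222077

0.222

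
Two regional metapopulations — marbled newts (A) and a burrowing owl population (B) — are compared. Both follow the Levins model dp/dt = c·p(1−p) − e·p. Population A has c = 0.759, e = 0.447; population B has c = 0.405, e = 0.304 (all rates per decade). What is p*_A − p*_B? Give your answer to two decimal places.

0.16

A: p*_A = 1 − 0.447/0.759 = 0.4111.
B: p*_B = 1 − 0.304/0.405 = 0.2494.
p*_A − p*_B = 0.4111 − 0.2494 = 0.1617.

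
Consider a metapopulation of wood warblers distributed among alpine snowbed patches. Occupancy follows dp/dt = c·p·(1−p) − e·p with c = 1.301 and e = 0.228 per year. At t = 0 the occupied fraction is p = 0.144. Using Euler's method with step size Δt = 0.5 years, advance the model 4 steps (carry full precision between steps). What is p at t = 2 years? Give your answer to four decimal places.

Update rule: p ← p + [c·p·(1−p) − e·p]·Δt with Δt = 0.5.
t = 0.5: p = 0.14400 + (+0.06377) = 0.20777
t = 1: p = 0.20777 + (+0.08339) = 0.29115
t = 1.5: p = 0.29115 + (+0.10106) = 0.39221
t = 2: p = 0.39221 + (+0.11036) = 0.50257

0.5026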